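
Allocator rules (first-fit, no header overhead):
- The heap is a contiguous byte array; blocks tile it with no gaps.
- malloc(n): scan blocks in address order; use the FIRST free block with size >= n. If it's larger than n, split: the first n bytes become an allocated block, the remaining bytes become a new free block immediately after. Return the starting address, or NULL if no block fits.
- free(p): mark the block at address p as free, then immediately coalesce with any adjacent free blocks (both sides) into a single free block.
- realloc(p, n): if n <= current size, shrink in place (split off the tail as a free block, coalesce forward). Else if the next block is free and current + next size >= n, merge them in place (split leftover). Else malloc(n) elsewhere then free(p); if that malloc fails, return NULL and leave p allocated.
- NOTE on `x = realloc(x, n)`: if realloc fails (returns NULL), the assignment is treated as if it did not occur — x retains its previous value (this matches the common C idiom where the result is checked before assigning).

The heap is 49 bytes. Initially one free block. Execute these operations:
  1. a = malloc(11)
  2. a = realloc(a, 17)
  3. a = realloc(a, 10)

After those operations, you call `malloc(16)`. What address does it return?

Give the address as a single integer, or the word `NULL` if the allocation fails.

Answer: 10

Derivation:
Op 1: a = malloc(11) -> a = 0; heap: [0-10 ALLOC][11-48 FREE]
Op 2: a = realloc(a, 17) -> a = 0; heap: [0-16 ALLOC][17-48 FREE]
Op 3: a = realloc(a, 10) -> a = 0; heap: [0-9 ALLOC][10-48 FREE]
malloc(16): first-fit scan over [0-9 ALLOC][10-48 FREE] -> 10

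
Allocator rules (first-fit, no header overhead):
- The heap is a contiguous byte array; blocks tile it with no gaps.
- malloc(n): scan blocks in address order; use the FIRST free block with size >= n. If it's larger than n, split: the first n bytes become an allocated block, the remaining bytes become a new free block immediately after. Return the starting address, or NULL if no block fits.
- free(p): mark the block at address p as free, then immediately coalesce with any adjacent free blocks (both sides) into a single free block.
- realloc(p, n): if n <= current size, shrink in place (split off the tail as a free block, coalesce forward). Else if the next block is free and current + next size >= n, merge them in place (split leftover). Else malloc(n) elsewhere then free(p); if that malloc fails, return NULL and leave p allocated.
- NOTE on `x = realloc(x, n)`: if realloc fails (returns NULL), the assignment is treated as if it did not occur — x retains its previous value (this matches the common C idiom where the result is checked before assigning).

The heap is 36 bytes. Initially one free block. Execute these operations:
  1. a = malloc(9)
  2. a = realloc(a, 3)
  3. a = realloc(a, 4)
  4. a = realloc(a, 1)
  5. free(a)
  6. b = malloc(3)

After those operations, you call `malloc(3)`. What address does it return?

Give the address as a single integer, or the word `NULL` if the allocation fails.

Op 1: a = malloc(9) -> a = 0; heap: [0-8 ALLOC][9-35 FREE]
Op 2: a = realloc(a, 3) -> a = 0; heap: [0-2 ALLOC][3-35 FREE]
Op 3: a = realloc(a, 4) -> a = 0; heap: [0-3 ALLOC][4-35 FREE]
Op 4: a = realloc(a, 1) -> a = 0; heap: [0-0 ALLOC][1-35 FREE]
Op 5: free(a) -> (freed a); heap: [0-35 FREE]
Op 6: b = malloc(3) -> b = 0; heap: [0-2 ALLOC][3-35 FREE]
malloc(3): first-fit scan over [0-2 ALLOC][3-35 FREE] -> 3

Answer: 3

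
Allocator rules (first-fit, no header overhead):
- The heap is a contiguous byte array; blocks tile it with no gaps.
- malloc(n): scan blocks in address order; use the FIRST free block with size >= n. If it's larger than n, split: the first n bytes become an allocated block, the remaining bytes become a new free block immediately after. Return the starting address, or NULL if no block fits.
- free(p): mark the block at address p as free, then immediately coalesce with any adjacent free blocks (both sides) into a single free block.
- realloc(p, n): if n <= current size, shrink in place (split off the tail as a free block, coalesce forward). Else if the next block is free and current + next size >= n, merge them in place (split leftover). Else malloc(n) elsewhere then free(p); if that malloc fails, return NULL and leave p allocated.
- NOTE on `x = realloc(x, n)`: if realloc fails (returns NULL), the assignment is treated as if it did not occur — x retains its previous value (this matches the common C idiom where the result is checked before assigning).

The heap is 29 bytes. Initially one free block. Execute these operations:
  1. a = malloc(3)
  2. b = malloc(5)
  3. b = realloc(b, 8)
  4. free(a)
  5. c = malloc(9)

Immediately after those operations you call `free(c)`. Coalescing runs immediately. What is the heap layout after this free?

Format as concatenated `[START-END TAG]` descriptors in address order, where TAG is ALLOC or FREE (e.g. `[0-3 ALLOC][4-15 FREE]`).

Answer: [0-2 FREE][3-10 ALLOC][11-28 FREE]

Derivation:
Op 1: a = malloc(3) -> a = 0; heap: [0-2 ALLOC][3-28 FREE]
Op 2: b = malloc(5) -> b = 3; heap: [0-2 ALLOC][3-7 ALLOC][8-28 FREE]
Op 3: b = realloc(b, 8) -> b = 3; heap: [0-2 ALLOC][3-10 ALLOC][11-28 FREE]
Op 4: free(a) -> (freed a); heap: [0-2 FREE][3-10 ALLOC][11-28 FREE]
Op 5: c = malloc(9) -> c = 11; heap: [0-2 FREE][3-10 ALLOC][11-19 ALLOC][20-28 FREE]
free(c): c = 11 -> block [11-19 ALLOC]; mark free, coalesce with adjacent free neighbors -> [0-2 FREE][3-10 ALLOC][11-28 FREE]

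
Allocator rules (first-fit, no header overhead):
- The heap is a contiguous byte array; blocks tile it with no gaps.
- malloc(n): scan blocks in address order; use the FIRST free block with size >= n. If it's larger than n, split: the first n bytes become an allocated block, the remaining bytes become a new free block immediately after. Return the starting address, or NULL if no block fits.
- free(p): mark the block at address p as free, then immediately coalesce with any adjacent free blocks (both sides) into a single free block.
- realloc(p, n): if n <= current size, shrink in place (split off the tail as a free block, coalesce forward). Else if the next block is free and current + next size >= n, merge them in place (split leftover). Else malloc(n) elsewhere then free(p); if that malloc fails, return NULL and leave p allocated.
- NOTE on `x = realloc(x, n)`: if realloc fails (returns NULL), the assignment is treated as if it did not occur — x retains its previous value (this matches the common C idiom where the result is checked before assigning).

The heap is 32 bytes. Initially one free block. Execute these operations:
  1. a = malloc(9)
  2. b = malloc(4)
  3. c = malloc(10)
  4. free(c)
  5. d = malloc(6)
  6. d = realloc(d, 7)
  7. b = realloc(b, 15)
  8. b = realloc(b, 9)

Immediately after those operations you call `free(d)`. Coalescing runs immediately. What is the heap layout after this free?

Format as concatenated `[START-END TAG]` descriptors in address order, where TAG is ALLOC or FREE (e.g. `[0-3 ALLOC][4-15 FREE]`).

Answer: [0-8 ALLOC][9-19 FREE][20-28 ALLOC][29-31 FREE]

Derivation:
Op 1: a = malloc(9) -> a = 0; heap: [0-8 ALLOC][9-31 FREE]
Op 2: b = malloc(4) -> b = 9; heap: [0-8 ALLOC][9-12 ALLOC][13-31 FREE]
Op 3: c = malloc(10) -> c = 13; heap: [0-8 ALLOC][9-12 ALLOC][13-22 ALLOC][23-31 FREE]
Op 4: free(c) -> (freed c); heap: [0-8 ALLOC][9-12 ALLOC][13-31 FREE]
Op 5: d = malloc(6) -> d = 13; heap: [0-8 ALLOC][9-12 ALLOC][13-18 ALLOC][19-31 FREE]
Op 6: d = realloc(d, 7) -> d = 13; heap: [0-8 ALLOC][9-12 ALLOC][13-19 ALLOC][20-31 FREE]
Op 7: b = realloc(b, 15) -> NULL (b unchanged); heap: [0-8 ALLOC][9-12 ALLOC][13-19 ALLOC][20-31 FREE]
Op 8: b = realloc(b, 9) -> b = 20; heap: [0-8 ALLOC][9-12 FREE][13-19 ALLOC][20-28 ALLOC][29-31 FREE]
free(d): d = 13 -> block [13-19 ALLOC]; mark free, coalesce with adjacent free neighbors -> [0-8 ALLOC][9-19 FREE][20-28 ALLOC][29-31 FREE]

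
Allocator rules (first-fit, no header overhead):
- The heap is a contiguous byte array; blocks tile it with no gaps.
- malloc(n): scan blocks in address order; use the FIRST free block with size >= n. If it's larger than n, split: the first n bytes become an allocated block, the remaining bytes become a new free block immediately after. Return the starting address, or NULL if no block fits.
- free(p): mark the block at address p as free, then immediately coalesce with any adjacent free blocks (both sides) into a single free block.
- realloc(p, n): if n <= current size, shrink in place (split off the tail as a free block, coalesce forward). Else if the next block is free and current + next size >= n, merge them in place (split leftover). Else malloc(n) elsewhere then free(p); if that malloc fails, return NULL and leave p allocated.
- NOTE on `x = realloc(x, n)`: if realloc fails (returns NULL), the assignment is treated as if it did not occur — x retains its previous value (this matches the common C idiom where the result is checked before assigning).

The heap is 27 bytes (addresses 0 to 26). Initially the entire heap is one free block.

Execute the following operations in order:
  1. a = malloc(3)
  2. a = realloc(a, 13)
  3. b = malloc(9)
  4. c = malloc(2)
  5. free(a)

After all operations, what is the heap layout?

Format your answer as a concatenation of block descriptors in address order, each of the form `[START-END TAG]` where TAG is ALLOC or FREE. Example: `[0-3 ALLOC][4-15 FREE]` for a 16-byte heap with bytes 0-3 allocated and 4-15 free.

Answer: [0-12 FREE][13-21 ALLOC][22-23 ALLOC][24-26 FREE]

Derivation:
Op 1: a = malloc(3) -> a = 0; heap: [0-2 ALLOC][3-26 FREE]
Op 2: a = realloc(a, 13) -> a = 0; heap: [0-12 ALLOC][13-26 FREE]
Op 3: b = malloc(9) -> b = 13; heap: [0-12 ALLOC][13-21 ALLOC][22-26 FREE]
Op 4: c = malloc(2) -> c = 22; heap: [0-12 ALLOC][13-21 ALLOC][22-23 ALLOC][24-26 FREE]
Op 5: free(a) -> (freed a); heap: [0-12 FREE][13-21 ALLOC][22-23 ALLOC][24-26 FREE]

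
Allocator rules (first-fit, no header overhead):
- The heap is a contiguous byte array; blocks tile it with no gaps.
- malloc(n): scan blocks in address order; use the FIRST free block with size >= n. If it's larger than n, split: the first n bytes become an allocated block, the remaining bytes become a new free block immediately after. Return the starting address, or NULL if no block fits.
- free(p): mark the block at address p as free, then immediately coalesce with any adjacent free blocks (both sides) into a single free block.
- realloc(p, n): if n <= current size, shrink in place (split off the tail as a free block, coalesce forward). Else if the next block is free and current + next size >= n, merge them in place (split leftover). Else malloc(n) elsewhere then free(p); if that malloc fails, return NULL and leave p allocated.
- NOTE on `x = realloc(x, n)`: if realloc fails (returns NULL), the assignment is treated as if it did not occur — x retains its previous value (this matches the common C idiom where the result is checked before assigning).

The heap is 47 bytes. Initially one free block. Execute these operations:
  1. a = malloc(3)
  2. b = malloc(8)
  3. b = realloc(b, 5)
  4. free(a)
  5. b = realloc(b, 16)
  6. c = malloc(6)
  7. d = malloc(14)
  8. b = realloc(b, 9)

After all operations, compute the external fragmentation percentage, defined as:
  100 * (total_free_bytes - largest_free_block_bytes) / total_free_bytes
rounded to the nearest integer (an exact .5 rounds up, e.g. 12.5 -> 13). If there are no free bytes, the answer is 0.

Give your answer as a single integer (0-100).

Op 1: a = malloc(3) -> a = 0; heap: [0-2 ALLOC][3-46 FREE]
Op 2: b = malloc(8) -> b = 3; heap: [0-2 ALLOC][3-10 ALLOC][11-46 FREE]
Op 3: b = realloc(b, 5) -> b = 3; heap: [0-2 ALLOC][3-7 ALLOC][8-46 FREE]
Op 4: free(a) -> (freed a); heap: [0-2 FREE][3-7 ALLOC][8-46 FREE]
Op 5: b = realloc(b, 16) -> b = 3; heap: [0-2 FREE][3-18 ALLOC][19-46 FREE]
Op 6: c = malloc(6) -> c = 19; heap: [0-2 FREE][3-18 ALLOC][19-24 ALLOC][25-46 FREE]
Op 7: d = malloc(14) -> d = 25; heap: [0-2 FREE][3-18 ALLOC][19-24 ALLOC][25-38 ALLOC][39-46 FREE]
Op 8: b = realloc(b, 9) -> b = 3; heap: [0-2 FREE][3-11 ALLOC][12-18 FREE][19-24 ALLOC][25-38 ALLOC][39-46 FREE]
Free blocks: [3 7 8] total_free=18 largest=8 -> 100*(18-8)/18 = 1000/18 ≈ 55.556 -> rounds to 56

Answer: 56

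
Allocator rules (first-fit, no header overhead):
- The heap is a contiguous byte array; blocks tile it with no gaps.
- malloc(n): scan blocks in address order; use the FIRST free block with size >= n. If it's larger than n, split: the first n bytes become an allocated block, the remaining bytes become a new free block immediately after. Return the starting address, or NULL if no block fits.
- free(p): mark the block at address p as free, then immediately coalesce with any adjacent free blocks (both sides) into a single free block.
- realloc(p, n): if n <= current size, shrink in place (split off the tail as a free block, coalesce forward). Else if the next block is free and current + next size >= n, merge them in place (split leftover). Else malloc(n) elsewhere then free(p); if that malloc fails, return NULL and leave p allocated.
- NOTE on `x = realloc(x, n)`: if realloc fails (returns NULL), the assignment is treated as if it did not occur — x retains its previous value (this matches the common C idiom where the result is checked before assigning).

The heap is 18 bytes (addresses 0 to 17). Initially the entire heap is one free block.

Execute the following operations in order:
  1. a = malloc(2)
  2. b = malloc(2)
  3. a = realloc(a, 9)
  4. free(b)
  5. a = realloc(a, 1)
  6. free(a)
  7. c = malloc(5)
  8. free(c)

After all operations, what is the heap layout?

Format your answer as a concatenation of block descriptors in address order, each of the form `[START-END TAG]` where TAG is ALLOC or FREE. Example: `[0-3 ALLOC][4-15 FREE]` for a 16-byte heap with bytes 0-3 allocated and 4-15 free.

Op 1: a = malloc(2) -> a = 0; heap: [0-1 ALLOC][2-17 FREE]
Op 2: b = malloc(2) -> b = 2; heap: [0-1 ALLOC][2-3 ALLOC][4-17 FREE]
Op 3: a = realloc(a, 9) -> a = 4; heap: [0-1 FREE][2-3 ALLOC][4-12 ALLOC][13-17 FREE]
Op 4: free(b) -> (freed b); heap: [0-3 FREE][4-12 ALLOC][13-17 FREE]
Op 5: a = realloc(a, 1) -> a = 4; heap: [0-3 FREE][4-4 ALLOC][5-17 FREE]
Op 6: free(a) -> (freed a); heap: [0-17 FREE]
Op 7: c = malloc(5) -> c = 0; heap: [0-4 ALLOC][5-17 FREE]
Op 8: free(c) -> (freed c); heap: [0-17 FREE]

Answer: [0-17 FREE]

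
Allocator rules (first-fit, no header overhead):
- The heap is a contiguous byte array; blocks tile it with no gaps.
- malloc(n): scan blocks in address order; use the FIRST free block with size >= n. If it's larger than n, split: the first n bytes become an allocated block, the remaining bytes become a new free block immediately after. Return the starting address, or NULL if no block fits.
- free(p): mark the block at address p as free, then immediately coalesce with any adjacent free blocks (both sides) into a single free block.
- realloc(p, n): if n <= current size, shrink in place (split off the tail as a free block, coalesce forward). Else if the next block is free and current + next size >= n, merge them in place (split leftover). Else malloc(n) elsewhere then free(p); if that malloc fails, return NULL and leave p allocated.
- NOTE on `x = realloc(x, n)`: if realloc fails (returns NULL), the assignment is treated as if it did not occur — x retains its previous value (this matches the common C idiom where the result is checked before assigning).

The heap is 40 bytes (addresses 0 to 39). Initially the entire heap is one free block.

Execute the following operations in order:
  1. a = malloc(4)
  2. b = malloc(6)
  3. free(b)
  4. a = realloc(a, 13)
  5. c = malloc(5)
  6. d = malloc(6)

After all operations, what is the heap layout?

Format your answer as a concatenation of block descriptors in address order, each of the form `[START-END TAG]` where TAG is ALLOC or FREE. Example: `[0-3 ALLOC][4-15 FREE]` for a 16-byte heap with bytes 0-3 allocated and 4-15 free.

Answer: [0-12 ALLOC][13-17 ALLOC][18-23 ALLOC][24-39 FREE]

Derivation:
Op 1: a = malloc(4) -> a = 0; heap: [0-3 ALLOC][4-39 FREE]
Op 2: b = malloc(6) -> b = 4; heap: [0-3 ALLOC][4-9 ALLOC][10-39 FREE]
Op 3: free(b) -> (freed b); heap: [0-3 ALLOC][4-39 FREE]
Op 4: a = realloc(a, 13) -> a = 0; heap: [0-12 ALLOC][13-39 FREE]
Op 5: c = malloc(5) -> c = 13; heap: [0-12 ALLOC][13-17 ALLOC][18-39 FREE]
Op 6: d = malloc(6) -> d = 18; heap: [0-12 ALLOC][13-17 ALLOC][18-23 ALLOC][24-39 FREE]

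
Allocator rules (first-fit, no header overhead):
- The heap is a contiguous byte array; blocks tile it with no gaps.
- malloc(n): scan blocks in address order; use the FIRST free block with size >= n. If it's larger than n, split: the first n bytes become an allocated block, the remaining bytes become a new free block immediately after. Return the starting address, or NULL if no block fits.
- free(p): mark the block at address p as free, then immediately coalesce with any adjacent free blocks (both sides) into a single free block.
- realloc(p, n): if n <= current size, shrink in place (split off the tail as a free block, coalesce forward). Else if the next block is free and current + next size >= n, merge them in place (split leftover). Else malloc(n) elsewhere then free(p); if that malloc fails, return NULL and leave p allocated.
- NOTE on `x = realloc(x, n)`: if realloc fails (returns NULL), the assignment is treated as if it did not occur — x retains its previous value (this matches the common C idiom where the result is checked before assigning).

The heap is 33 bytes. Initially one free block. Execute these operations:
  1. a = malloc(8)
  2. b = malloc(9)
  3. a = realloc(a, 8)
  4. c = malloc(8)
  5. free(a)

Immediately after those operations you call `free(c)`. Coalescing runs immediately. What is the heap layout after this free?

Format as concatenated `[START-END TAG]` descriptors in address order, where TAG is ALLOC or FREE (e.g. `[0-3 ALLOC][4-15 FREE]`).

Answer: [0-7 FREE][8-16 ALLOC][17-32 FREE]

Derivation:
Op 1: a = malloc(8) -> a = 0; heap: [0-7 ALLOC][8-32 FREE]
Op 2: b = malloc(9) -> b = 8; heap: [0-7 ALLOC][8-16 ALLOC][17-32 FREE]
Op 3: a = realloc(a, 8) -> a = 0; heap: [0-7 ALLOC][8-16 ALLOC][17-32 FREE]
Op 4: c = malloc(8) -> c = 17; heap: [0-7 ALLOC][8-16 ALLOC][17-24 ALLOC][25-32 FREE]
Op 5: free(a) -> (freed a); heap: [0-7 FREE][8-16 ALLOC][17-24 ALLOC][25-32 FREE]
free(c): c = 17 -> block [17-24 ALLOC]; mark free, coalesce with adjacent free neighbors -> [0-7 FREE][8-16 ALLOC][17-32 FREE]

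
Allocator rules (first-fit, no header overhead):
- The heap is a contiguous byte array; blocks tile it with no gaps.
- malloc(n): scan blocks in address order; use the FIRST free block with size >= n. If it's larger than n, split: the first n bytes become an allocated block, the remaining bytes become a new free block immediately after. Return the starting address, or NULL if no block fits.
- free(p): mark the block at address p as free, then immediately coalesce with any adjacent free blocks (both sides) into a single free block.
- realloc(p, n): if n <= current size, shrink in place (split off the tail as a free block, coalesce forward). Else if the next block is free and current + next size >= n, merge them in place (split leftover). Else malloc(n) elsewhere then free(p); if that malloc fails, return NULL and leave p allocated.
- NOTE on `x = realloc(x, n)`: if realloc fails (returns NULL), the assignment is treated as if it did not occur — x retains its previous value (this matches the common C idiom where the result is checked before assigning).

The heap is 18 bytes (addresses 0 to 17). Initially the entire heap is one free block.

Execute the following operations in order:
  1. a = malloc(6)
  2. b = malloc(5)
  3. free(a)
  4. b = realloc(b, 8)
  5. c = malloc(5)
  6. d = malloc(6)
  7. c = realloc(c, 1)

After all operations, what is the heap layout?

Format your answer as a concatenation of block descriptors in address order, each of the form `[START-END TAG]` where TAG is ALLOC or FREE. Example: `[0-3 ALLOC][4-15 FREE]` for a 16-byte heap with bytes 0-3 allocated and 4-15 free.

Answer: [0-0 ALLOC][1-5 FREE][6-13 ALLOC][14-17 FREE]

Derivation:
Op 1: a = malloc(6) -> a = 0; heap: [0-5 ALLOC][6-17 FREE]
Op 2: b = malloc(5) -> b = 6; heap: [0-5 ALLOC][6-10 ALLOC][11-17 FREE]
Op 3: free(a) -> (freed a); heap: [0-5 FREE][6-10 ALLOC][11-17 FREE]
Op 4: b = realloc(b, 8) -> b = 6; heap: [0-5 FREE][6-13 ALLOC][14-17 FREE]
Op 5: c = malloc(5) -> c = 0; heap: [0-4 ALLOC][5-5 FREE][6-13 ALLOC][14-17 FREE]
Op 6: d = malloc(6) -> d = NULL; heap: [0-4 ALLOC][5-5 FREE][6-13 ALLOC][14-17 FREE]
Op 7: c = realloc(c, 1) -> c = 0; heap: [0-0 ALLOC][1-5 FREE][6-13 ALLOC][14-17 FREE]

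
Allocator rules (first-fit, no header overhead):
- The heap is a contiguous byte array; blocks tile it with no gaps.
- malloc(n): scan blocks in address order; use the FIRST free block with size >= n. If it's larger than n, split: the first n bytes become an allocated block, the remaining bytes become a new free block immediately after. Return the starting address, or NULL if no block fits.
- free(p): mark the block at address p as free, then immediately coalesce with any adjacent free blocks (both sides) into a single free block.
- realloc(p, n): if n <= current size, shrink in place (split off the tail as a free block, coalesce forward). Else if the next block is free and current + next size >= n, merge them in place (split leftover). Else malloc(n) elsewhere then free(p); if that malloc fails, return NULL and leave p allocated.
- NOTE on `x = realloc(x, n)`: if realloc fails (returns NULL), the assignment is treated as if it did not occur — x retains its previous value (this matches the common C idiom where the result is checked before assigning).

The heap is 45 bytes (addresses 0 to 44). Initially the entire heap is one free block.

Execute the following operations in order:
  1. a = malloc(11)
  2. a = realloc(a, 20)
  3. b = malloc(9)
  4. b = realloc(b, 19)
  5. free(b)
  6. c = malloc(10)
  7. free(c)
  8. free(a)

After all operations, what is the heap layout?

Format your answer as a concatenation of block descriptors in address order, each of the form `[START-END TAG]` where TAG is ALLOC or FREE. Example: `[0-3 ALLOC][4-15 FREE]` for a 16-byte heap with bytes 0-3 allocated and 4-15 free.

Op 1: a = malloc(11) -> a = 0; heap: [0-10 ALLOC][11-44 FREE]
Op 2: a = realloc(a, 20) -> a = 0; heap: [0-19 ALLOC][20-44 FREE]
Op 3: b = malloc(9) -> b = 20; heap: [0-19 ALLOC][20-28 ALLOC][29-44 FREE]
Op 4: b = realloc(b, 19) -> b = 20; heap: [0-19 ALLOC][20-38 ALLOC][39-44 FREE]
Op 5: free(b) -> (freed b); heap: [0-19 ALLOC][20-44 FREE]
Op 6: c = malloc(10) -> c = 20; heap: [0-19 ALLOC][20-29 ALLOC][30-44 FREE]
Op 7: free(c) -> (freed c); heap: [0-19 ALLOC][20-44 FREE]
Op 8: free(a) -> (freed a); heap: [0-44 FREE]

Answer: [0-44 FREE]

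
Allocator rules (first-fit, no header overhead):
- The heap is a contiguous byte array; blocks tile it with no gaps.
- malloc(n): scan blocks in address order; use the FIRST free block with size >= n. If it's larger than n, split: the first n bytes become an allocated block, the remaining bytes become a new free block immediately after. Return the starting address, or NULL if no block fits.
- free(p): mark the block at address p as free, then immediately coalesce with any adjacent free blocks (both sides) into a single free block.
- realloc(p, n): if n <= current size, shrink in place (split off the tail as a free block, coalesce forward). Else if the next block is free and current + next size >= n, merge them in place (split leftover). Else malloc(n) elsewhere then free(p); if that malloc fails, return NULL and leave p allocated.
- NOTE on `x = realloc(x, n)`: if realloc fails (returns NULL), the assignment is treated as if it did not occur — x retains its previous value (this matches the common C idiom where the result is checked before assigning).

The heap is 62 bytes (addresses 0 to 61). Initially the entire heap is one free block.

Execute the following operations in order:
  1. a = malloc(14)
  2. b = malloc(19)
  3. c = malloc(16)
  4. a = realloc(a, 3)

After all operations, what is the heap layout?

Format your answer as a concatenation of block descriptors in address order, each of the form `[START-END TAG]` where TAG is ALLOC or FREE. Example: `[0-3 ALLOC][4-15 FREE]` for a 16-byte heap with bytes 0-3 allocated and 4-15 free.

Op 1: a = malloc(14) -> a = 0; heap: [0-13 ALLOC][14-61 FREE]
Op 2: b = malloc(19) -> b = 14; heap: [0-13 ALLOC][14-32 ALLOC][33-61 FREE]
Op 3: c = malloc(16) -> c = 33; heap: [0-13 ALLOC][14-32 ALLOC][33-48 ALLOC][49-61 FREE]
Op 4: a = realloc(a, 3) -> a = 0; heap: [0-2 ALLOC][3-13 FREE][14-32 ALLOC][33-48 ALLOC][49-61 FREE]

Answer: [0-2 ALLOC][3-13 FREE][14-32 ALLOC][33-48 ALLOC][49-61 FREE]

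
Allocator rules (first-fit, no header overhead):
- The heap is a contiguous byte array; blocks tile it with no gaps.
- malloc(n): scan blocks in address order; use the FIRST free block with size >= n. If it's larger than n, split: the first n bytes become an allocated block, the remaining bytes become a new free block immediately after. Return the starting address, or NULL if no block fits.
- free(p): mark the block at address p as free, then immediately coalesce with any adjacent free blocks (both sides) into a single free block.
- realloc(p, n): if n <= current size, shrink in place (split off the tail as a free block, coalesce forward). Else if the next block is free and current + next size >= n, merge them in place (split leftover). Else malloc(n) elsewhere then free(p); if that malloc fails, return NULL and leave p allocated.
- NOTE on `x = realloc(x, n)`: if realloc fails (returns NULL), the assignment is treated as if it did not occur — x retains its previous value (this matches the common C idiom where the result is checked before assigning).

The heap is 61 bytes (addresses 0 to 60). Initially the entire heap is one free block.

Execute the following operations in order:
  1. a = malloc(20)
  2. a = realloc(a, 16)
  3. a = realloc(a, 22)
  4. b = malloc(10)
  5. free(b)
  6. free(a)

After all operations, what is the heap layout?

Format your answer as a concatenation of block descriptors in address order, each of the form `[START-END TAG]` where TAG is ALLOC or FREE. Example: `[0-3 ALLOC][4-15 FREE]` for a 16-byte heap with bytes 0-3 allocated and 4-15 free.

Op 1: a = malloc(20) -> a = 0; heap: [0-19 ALLOC][20-60 FREE]
Op 2: a = realloc(a, 16) -> a = 0; heap: [0-15 ALLOC][16-60 FREE]
Op 3: a = realloc(a, 22) -> a = 0; heap: [0-21 ALLOC][22-60 FREE]
Op 4: b = malloc(10) -> b = 22; heap: [0-21 ALLOC][22-31 ALLOC][32-60 FREE]
Op 5: free(b) -> (freed b); heap: [0-21 ALLOC][22-60 FREE]
Op 6: free(a) -> (freed a); heap: [0-60 FREE]

Answer: [0-60 FREE]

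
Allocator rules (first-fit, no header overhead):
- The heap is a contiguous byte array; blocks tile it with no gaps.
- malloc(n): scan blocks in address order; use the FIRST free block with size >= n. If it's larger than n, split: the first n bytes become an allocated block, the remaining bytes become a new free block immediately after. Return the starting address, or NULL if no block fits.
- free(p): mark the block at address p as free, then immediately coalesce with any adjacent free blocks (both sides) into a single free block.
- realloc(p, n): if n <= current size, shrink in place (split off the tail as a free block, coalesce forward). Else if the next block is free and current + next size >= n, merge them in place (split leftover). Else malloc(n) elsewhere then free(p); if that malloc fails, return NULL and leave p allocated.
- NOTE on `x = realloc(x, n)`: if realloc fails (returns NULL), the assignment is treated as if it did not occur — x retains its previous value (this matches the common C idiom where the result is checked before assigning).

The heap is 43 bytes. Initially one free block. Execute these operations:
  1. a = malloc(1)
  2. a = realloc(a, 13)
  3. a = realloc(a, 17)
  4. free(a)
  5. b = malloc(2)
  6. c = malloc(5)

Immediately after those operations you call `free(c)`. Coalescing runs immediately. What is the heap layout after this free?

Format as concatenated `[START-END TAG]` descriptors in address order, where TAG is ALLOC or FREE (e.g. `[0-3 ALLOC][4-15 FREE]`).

Op 1: a = malloc(1) -> a = 0; heap: [0-0 ALLOC][1-42 FREE]
Op 2: a = realloc(a, 13) -> a = 0; heap: [0-12 ALLOC][13-42 FREE]
Op 3: a = realloc(a, 17) -> a = 0; heap: [0-16 ALLOC][17-42 FREE]
Op 4: free(a) -> (freed a); heap: [0-42 FREE]
Op 5: b = malloc(2) -> b = 0; heap: [0-1 ALLOC][2-42 FREE]
Op 6: c = malloc(5) -> c = 2; heap: [0-1 ALLOC][2-6 ALLOC][7-42 FREE]
free(c): c = 2 -> block [2-6 ALLOC]; mark free, coalesce with adjacent free neighbors -> [0-1 ALLOC][2-42 FREE]

Answer: [0-1 ALLOC][2-42 FREE]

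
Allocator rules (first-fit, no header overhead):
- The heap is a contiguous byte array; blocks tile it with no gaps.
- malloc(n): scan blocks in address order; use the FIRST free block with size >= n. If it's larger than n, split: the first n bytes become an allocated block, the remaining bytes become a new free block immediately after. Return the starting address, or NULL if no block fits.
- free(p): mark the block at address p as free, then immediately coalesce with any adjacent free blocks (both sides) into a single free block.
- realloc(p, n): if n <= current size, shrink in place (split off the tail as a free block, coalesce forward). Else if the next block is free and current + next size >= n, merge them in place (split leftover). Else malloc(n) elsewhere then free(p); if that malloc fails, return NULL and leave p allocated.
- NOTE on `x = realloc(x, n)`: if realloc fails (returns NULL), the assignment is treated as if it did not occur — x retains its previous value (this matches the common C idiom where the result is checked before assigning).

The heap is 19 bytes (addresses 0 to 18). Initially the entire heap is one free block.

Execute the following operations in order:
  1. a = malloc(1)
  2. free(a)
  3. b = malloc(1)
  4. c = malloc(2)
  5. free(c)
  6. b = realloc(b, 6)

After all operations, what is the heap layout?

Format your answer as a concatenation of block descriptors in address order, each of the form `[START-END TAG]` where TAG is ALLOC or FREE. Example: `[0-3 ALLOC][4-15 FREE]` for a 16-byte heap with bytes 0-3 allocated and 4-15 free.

Op 1: a = malloc(1) -> a = 0; heap: [0-0 ALLOC][1-18 FREE]
Op 2: free(a) -> (freed a); heap: [0-18 FREE]
Op 3: b = malloc(1) -> b = 0; heap: [0-0 ALLOC][1-18 FREE]
Op 4: c = malloc(2) -> c = 1; heap: [0-0 ALLOC][1-2 ALLOC][3-18 FREE]
Op 5: free(c) -> (freed c); heap: [0-0 ALLOC][1-18 FREE]
Op 6: b = realloc(b, 6) -> b = 0; heap: [0-5 ALLOC][6-18 FREE]

Answer: [0-5 ALLOC][6-18 FREE]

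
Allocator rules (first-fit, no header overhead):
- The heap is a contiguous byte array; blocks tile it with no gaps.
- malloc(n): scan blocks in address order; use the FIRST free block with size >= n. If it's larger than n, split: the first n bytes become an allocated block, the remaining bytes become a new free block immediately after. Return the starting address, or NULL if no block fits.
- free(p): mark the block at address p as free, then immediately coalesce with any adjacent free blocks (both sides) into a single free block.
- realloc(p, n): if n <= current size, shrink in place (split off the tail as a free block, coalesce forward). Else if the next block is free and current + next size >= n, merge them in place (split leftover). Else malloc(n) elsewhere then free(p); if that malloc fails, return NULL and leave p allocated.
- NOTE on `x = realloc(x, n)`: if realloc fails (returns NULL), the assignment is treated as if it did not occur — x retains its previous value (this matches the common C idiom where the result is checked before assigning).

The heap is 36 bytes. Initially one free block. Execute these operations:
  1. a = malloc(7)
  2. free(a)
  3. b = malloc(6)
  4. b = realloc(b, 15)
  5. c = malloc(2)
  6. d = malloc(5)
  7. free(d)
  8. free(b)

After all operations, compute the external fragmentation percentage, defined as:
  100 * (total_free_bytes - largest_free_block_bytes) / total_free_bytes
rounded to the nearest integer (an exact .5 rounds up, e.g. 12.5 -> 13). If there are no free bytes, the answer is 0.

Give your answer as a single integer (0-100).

Answer: 44

Derivation:
Op 1: a = malloc(7) -> a = 0; heap: [0-6 ALLOC][7-35 FREE]
Op 2: free(a) -> (freed a); heap: [0-35 FREE]
Op 3: b = malloc(6) -> b = 0; heap: [0-5 ALLOC][6-35 FREE]
Op 4: b = realloc(b, 15) -> b = 0; heap: [0-14 ALLOC][15-35 FREE]
Op 5: c = malloc(2) -> c = 15; heap: [0-14 ALLOC][15-16 ALLOC][17-35 FREE]
Op 6: d = malloc(5) -> d = 17; heap: [0-14 ALLOC][15-16 ALLOC][17-21 ALLOC][22-35 FREE]
Op 7: free(d) -> (freed d); heap: [0-14 ALLOC][15-16 ALLOC][17-35 FREE]
Op 8: free(b) -> (freed b); heap: [0-14 FREE][15-16 ALLOC][17-35 FREE]
Free blocks: [15 19] total_free=34 largest=19 -> 100*(34-19)/34 = 1500/34 ≈ 44.118 -> rounds to 44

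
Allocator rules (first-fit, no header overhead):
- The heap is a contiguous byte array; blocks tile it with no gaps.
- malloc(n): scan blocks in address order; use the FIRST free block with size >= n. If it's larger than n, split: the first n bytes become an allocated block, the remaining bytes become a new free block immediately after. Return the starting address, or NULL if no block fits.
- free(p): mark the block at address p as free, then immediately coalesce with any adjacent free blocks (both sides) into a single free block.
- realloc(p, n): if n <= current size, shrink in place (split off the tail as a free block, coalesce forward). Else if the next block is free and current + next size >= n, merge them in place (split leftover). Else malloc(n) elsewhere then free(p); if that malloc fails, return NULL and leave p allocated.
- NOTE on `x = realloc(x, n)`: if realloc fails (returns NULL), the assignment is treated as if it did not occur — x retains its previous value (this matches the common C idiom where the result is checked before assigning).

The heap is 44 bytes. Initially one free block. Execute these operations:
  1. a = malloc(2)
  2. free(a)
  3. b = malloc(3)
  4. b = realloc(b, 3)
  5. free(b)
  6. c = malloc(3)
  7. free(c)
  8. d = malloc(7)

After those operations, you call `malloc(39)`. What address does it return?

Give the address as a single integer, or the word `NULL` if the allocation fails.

Answer: NULL

Derivation:
Op 1: a = malloc(2) -> a = 0; heap: [0-1 ALLOC][2-43 FREE]
Op 2: free(a) -> (freed a); heap: [0-43 FREE]
Op 3: b = malloc(3) -> b = 0; heap: [0-2 ALLOC][3-43 FREE]
Op 4: b = realloc(b, 3) -> b = 0; heap: [0-2 ALLOC][3-43 FREE]
Op 5: free(b) -> (freed b); heap: [0-43 FREE]
Op 6: c = malloc(3) -> c = 0; heap: [0-2 ALLOC][3-43 FREE]
Op 7: free(c) -> (freed c); heap: [0-43 FREE]
Op 8: d = malloc(7) -> d = 0; heap: [0-6 ALLOC][7-43 FREE]
malloc(39): first-fit scan over [0-6 ALLOC][7-43 FREE] -> NULL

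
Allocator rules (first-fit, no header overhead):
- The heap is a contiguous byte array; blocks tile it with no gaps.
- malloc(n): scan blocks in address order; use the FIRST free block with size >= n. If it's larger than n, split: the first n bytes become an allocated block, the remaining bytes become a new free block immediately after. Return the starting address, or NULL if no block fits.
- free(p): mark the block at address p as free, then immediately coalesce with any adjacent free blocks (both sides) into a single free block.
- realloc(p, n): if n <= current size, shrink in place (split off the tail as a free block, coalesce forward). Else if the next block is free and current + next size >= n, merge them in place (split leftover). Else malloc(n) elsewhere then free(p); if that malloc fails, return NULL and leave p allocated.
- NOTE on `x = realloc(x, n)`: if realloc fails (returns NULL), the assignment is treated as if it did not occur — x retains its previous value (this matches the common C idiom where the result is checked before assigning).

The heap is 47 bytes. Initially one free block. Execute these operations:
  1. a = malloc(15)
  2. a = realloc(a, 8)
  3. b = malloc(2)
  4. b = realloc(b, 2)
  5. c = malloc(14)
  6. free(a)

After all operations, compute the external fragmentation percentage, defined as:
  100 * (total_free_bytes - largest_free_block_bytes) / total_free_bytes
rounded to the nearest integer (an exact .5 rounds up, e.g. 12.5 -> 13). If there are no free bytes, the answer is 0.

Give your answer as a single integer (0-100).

Answer: 26

Derivation:
Op 1: a = malloc(15) -> a = 0; heap: [0-14 ALLOC][15-46 FREE]
Op 2: a = realloc(a, 8) -> a = 0; heap: [0-7 ALLOC][8-46 FREE]
Op 3: b = malloc(2) -> b = 8; heap: [0-7 ALLOC][8-9 ALLOC][10-46 FREE]
Op 4: b = realloc(b, 2) -> b = 8; heap: [0-7 ALLOC][8-9 ALLOC][10-46 FREE]
Op 5: c = malloc(14) -> c = 10; heap: [0-7 ALLOC][8-9 ALLOC][10-23 ALLOC][24-46 FREE]
Op 6: free(a) -> (freed a); heap: [0-7 FREE][8-9 ALLOC][10-23 ALLOC][24-46 FREE]
Free blocks: [8 23] total_free=31 largest=23 -> 100*(31-23)/31 = 800/31 ≈ 25.806 -> rounds to 26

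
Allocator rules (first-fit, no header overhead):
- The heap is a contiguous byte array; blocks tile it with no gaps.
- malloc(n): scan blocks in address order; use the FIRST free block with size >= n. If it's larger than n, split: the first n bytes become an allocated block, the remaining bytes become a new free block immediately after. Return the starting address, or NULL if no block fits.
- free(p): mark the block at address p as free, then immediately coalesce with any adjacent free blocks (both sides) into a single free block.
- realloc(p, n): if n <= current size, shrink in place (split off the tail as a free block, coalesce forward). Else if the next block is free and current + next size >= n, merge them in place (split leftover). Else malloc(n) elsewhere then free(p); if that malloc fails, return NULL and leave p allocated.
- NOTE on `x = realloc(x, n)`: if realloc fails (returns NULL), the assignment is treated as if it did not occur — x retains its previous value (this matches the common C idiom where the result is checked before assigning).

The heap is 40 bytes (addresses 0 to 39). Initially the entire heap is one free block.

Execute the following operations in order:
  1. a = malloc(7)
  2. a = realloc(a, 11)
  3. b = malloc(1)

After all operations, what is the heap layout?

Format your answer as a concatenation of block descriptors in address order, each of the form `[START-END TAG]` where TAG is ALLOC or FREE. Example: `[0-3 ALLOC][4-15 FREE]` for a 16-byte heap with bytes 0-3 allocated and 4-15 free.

Answer: [0-10 ALLOC][11-11 ALLOC][12-39 FREE]

Derivation:
Op 1: a = malloc(7) -> a = 0; heap: [0-6 ALLOC][7-39 FREE]
Op 2: a = realloc(a, 11) -> a = 0; heap: [0-10 ALLOC][11-39 FREE]
Op 3: b = malloc(1) -> b = 11; heap: [0-10 ALLOC][11-11 ALLOC][12-39 FREE]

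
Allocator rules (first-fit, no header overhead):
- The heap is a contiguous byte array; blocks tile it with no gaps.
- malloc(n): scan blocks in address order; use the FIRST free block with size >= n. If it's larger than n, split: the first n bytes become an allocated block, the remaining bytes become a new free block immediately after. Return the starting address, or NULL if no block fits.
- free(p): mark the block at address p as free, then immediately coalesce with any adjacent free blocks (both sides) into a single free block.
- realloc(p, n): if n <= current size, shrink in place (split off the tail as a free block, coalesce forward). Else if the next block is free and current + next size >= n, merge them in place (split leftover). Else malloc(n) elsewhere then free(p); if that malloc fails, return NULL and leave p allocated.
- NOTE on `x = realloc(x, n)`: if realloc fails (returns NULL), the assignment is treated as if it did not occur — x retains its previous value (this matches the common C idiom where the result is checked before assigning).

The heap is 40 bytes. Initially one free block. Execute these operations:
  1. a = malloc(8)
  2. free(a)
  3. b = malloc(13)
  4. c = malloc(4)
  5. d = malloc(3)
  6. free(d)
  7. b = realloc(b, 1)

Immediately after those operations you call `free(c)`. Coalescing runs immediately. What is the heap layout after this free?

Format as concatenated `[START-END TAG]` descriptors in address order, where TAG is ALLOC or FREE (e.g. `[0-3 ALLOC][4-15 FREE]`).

Answer: [0-0 ALLOC][1-39 FREE]

Derivation:
Op 1: a = malloc(8) -> a = 0; heap: [0-7 ALLOC][8-39 FREE]
Op 2: free(a) -> (freed a); heap: [0-39 FREE]
Op 3: b = malloc(13) -> b = 0; heap: [0-12 ALLOC][13-39 FREE]
Op 4: c = malloc(4) -> c = 13; heap: [0-12 ALLOC][13-16 ALLOC][17-39 FREE]
Op 5: d = malloc(3) -> d = 17; heap: [0-12 ALLOC][13-16 ALLOC][17-19 ALLOC][20-39 FREE]
Op 6: free(d) -> (freed d); heap: [0-12 ALLOC][13-16 ALLOC][17-39 FREE]
Op 7: b = realloc(b, 1) -> b = 0; heap: [0-0 ALLOC][1-12 FREE][13-16 ALLOC][17-39 FREE]
free(c): c = 13 -> block [13-16 ALLOC]; mark free, coalesce with adjacent free neighbors -> [0-0 ALLOC][1-39 FREE]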